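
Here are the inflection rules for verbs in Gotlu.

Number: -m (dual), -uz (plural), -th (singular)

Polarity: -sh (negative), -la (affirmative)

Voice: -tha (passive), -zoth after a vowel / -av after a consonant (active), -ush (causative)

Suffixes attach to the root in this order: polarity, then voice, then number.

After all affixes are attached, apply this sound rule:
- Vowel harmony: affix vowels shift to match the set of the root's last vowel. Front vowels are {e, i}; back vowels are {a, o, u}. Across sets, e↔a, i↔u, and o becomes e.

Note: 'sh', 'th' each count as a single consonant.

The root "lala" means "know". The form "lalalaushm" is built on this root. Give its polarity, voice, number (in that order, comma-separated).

Segment: lala-la-ush-m.
polarity: -la → affirmative.
voice: -ush → causative.
number: -m → dual.

affirmative, causative, dual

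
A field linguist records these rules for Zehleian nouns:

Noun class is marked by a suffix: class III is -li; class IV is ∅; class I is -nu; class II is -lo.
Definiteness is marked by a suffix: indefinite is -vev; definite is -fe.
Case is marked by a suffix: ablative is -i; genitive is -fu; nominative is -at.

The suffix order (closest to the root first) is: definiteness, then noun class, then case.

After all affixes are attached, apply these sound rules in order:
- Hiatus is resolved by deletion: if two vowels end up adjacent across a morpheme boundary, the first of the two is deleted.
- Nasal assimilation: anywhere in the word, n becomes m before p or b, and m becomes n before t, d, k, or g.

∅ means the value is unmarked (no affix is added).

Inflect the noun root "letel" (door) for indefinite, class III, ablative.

Attach definiteness indefinite -vev → letelvev.
Attach noun class class III -li → letelvevli.
Attach case ablative -i → letelvevlii.
Apply vowel deletion: letelvevlii → letelvevli.
Nasal assimilation: no change.

letelvevli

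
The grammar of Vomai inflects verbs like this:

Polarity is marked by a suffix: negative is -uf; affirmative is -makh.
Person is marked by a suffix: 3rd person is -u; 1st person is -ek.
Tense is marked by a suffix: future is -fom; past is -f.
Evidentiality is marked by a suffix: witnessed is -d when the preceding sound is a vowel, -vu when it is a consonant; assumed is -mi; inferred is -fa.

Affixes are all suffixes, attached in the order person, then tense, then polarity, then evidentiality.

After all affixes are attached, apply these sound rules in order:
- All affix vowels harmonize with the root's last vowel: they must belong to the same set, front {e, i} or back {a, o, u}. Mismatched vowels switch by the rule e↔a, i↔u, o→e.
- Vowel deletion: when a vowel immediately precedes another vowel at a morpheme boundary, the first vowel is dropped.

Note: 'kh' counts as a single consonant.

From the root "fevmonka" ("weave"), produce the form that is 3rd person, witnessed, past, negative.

Attach person 3rd person -u → fevmonkau.
Attach tense past -f → fevmonkauf.
Attach polarity negative -uf → fevmonkaufuf.
Attach evidentiality witnessed -vu (after consonant 'f') → fevmonkaufufvu.
Vowel harmony: no change.
Apply vowel deletion: fevmonkaufufvu → fevmonkufufvu.

fevmonkufufvu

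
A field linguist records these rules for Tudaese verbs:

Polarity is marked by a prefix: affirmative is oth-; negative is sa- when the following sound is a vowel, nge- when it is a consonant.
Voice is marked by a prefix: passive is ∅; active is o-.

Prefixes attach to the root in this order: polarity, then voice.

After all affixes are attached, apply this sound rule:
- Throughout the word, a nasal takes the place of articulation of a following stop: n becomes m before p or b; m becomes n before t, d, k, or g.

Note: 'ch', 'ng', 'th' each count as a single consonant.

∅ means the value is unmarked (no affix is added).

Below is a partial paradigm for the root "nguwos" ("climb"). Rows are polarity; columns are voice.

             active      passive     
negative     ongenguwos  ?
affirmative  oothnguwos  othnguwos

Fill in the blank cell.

ngenguwos

Attach polarity negative nge- (before consonant 'ng') → ngenguwos.
voice = passive: zero marking, form stays ngenguwos.
Nasal assimilation: no change.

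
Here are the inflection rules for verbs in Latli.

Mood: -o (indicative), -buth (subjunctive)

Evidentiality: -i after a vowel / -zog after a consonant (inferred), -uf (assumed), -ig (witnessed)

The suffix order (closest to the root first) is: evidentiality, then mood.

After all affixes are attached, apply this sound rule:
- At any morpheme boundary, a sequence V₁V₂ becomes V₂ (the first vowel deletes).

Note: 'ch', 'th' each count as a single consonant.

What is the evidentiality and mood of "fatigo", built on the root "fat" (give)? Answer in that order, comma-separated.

Segment: fat-ig-o.
evidentiality: -ig → witnessed.
mood: -o → indicative.

witnessed, indicative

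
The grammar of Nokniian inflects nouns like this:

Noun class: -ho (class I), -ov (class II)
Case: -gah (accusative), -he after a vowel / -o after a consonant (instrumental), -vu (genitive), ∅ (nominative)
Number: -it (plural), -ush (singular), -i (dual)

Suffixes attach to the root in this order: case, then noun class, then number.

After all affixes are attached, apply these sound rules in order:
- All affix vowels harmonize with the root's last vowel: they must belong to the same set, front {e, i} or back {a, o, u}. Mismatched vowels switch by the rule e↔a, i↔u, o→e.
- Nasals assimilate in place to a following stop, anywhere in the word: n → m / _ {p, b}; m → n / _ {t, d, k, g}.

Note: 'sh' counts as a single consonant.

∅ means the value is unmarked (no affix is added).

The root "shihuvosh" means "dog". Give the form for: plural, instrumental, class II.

shihuvoshoovut

Attach case instrumental -o (after consonant 'sh') → shihuvosho.
Attach noun class class II -ov → shihuvoshoov.
Attach number plural -it → shihuvoshoovit.
Apply vowel harmony: shihuvoshoovit → shihuvoshoovut.
Nasal assimilation: no change.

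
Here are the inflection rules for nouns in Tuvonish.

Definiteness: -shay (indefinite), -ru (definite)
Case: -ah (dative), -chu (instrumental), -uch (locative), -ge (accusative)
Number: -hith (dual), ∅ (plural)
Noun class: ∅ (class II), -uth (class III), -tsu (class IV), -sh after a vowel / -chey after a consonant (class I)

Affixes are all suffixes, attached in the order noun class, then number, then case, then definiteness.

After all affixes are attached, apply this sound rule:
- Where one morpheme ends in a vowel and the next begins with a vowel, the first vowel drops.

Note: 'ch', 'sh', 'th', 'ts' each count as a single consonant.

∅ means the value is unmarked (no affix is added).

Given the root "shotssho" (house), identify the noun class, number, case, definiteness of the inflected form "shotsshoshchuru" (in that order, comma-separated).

class I, plural, instrumental, definite

Segment: shotssho-sh-chu-ru.
noun class: -sh/chey → class I.
number: ∅ → plural.
case: -chu → instrumental.
definiteness: -ru → definite.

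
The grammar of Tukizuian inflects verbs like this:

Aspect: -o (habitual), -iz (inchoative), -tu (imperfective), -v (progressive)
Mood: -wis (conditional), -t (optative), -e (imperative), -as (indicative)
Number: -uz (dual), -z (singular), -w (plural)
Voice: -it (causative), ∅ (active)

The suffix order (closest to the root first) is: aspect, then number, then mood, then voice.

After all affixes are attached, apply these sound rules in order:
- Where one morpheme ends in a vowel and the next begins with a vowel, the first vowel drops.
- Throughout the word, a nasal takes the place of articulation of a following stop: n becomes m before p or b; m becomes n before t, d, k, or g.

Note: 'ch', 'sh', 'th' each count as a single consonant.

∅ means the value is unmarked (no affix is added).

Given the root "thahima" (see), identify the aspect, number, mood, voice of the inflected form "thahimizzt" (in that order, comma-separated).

Segment: thahima-iz-z-t.
aspect: -iz → inchoative.
number: -z → singular.
mood: -t → optative.
voice: ∅ → active.

inchoative, singular, optative, active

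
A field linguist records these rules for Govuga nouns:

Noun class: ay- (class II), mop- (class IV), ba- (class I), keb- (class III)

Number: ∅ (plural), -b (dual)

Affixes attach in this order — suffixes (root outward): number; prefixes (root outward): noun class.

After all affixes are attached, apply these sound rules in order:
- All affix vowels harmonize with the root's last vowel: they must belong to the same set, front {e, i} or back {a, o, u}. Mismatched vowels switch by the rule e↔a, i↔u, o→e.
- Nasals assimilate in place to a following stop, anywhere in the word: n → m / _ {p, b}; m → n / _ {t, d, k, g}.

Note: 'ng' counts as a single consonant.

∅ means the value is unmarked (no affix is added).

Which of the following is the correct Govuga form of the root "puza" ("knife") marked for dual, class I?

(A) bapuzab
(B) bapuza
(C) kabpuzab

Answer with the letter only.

A

Attach noun class class I ba- → bapuza.
Attach number dual -b → bapuzab.
Vowel harmony: no change.
Nasal assimilation: no change.
So the correct form is bapuzab, option (A).
(C) kabpuzab is wrong: it uses class III instead of class I for noun class.
(B) bapuza is wrong: it uses plural instead of dual for number.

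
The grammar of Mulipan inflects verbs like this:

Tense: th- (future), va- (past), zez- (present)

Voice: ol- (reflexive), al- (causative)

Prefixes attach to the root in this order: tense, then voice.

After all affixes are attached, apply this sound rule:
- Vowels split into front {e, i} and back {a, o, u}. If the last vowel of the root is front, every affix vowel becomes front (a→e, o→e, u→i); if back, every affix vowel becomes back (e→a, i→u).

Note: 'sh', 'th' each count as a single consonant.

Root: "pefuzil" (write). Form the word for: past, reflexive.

elvepefuzil

Attach tense past va- → vapefuzil.
Attach voice reflexive ol- → olvapefuzil.
Apply vowel harmony: olvapefuzil → elvepefuzil.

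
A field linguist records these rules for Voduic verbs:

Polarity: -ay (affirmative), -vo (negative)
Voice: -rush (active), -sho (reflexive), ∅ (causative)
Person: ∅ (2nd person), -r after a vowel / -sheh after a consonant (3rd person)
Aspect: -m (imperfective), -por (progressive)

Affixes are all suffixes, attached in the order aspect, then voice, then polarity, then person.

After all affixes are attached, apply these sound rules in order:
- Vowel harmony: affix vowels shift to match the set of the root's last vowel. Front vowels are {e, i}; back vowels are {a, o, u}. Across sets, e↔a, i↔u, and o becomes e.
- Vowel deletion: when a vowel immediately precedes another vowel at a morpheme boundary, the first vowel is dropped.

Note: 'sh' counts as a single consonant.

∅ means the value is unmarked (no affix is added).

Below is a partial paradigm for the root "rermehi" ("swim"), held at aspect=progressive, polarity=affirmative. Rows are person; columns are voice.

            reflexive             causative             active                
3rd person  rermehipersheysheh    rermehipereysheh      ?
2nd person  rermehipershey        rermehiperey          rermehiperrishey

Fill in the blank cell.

Attach aspect progressive -por → rermehipor.
Attach voice active -rush → rermehiporrush.
Attach polarity affirmative -ay → rermehiporrushay.
Attach person 3rd person -sheh (after consonant 'y') → rermehiporrushaysheh.
Apply vowel harmony: rermehiporrushaysheh → rermehiperrisheysheh.
Vowel deletion: no change.

rermehiperrisheysheh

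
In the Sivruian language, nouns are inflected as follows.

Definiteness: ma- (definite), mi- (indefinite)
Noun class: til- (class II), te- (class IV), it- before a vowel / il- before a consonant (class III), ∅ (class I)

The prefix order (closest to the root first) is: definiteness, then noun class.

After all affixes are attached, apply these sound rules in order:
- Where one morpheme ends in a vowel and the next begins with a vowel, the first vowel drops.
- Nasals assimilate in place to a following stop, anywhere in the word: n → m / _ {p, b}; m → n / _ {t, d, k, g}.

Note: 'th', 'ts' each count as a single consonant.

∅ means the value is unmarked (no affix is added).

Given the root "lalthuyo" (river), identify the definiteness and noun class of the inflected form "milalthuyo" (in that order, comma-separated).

Segment: mi-lalthuyo.
definiteness: mi- → indefinite.
noun class: ∅ → class I.

indefinite, class I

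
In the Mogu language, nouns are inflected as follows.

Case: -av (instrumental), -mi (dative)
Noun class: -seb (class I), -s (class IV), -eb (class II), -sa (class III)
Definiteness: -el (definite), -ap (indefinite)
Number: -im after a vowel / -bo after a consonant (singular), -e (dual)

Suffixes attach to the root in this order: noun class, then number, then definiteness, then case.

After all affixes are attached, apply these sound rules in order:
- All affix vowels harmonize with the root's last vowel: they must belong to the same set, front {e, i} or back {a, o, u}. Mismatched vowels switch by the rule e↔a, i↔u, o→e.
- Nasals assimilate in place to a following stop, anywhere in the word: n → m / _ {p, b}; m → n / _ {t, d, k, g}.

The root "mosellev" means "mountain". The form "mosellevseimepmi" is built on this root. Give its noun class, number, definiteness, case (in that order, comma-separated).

Segment: mosellev-sa-im-ap-mi.
noun class: -sa → class III.
number: -im/bo → singular.
definiteness: -ap → indefinite.
case: -mi → dative.

class III, singular, indefinite, dative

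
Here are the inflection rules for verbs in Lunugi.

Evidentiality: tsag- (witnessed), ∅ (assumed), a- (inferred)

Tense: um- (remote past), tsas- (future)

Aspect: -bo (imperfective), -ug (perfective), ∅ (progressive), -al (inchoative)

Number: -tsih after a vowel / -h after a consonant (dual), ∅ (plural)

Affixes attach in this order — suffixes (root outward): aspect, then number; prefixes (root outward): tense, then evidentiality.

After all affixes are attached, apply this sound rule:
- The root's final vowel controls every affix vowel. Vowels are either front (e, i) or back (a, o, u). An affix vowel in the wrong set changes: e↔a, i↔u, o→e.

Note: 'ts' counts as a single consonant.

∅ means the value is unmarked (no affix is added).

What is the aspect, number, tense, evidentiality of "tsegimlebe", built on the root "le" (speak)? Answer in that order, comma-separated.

imperfective, plural, remote past, witnessed

Segment: tsag-um-le-bo.
aspect: -bo → imperfective.
number: ∅ → plural.
tense: um- → remote past.
evidentiality: tsag- → witnessed.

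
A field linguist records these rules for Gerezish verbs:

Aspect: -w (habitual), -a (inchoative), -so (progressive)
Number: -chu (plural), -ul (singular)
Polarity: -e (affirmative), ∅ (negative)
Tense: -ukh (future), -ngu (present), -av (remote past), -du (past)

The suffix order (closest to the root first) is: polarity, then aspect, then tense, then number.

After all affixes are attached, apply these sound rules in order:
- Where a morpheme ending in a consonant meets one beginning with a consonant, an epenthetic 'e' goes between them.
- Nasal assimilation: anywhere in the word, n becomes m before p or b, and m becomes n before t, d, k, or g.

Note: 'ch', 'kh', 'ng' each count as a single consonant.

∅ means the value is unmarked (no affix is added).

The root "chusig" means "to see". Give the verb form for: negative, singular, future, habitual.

polarity = negative: zero marking, form stays chusig.
Attach aspect habitual -w → chusigw.
Attach tense future -ukh → chusigwukh.
Attach number singular -ul → chusigwukhul.
Apply epenthesis: chusigwukhul → chusigewukhul.
Nasal assimilation: no change.

chusigewukhul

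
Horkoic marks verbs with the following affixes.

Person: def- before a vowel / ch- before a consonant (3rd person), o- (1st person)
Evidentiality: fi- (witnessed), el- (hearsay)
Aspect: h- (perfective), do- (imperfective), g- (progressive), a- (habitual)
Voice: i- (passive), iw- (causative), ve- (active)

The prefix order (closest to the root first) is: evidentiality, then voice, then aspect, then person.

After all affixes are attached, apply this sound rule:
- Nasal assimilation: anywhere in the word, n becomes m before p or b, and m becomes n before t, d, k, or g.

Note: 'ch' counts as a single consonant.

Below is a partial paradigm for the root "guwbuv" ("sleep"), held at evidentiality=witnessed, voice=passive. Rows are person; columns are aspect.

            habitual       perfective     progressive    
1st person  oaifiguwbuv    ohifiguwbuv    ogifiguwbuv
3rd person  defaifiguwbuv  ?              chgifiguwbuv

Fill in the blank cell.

chhifiguwbuv

Attach evidentiality witnessed fi- → figuwbuv.
Attach voice passive i- → ifiguwbuv.
Attach aspect perfective h- → hifiguwbuv.
Attach person 3rd person ch- (before consonant 'h') → chhifiguwbuv.
Nasal assimilation: no change.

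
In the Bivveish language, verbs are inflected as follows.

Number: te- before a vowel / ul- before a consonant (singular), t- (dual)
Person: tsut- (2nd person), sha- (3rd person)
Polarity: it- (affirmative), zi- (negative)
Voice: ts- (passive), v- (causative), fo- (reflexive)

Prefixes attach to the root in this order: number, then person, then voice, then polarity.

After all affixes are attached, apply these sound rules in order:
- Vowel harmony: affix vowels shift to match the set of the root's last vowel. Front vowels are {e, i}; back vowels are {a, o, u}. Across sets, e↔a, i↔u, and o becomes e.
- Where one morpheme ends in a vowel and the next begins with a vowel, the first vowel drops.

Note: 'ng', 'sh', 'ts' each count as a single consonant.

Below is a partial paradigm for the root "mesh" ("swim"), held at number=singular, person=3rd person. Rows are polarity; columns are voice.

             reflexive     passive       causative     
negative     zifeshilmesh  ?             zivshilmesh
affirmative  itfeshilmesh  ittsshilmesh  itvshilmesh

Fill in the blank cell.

zitsshilmesh

Attach number singular ul- (before consonant 'm') → ulmesh.
Attach person 3rd person sha- → shaulmesh.
Attach voice passive ts- → tsshaulmesh.
Attach polarity negative zi- → zitsshaulmesh.
Apply vowel harmony: zitsshaulmesh → zitssheilmesh.
Apply vowel deletion: zitssheilmesh → zitsshilmesh.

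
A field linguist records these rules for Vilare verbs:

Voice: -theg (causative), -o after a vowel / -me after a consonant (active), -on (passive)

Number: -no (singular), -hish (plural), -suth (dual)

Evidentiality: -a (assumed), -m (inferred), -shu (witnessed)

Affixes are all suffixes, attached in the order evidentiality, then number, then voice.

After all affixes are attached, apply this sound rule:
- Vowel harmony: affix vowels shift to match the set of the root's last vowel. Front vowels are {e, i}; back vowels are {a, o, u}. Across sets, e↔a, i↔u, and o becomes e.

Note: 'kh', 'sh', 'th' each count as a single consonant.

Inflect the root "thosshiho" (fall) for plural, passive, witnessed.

thosshihoshuhushon

Attach evidentiality witnessed -shu → thosshihoshu.
Attach number plural -hish → thosshihoshuhish.
Attach voice passive -on → thosshihoshuhishon.
Apply vowel harmony: thosshihoshuhishon → thosshihoshuhushon.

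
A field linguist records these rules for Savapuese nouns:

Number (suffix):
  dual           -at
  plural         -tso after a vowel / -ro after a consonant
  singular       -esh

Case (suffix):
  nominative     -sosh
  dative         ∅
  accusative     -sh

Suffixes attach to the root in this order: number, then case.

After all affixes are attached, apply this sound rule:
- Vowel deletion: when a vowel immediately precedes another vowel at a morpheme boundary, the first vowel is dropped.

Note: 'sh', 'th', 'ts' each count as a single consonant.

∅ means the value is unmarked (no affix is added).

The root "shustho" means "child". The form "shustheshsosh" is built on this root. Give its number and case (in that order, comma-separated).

singular, nominative

Segment: shustho-esh-sosh.
number: -esh → singular.
case: -sosh → nominative.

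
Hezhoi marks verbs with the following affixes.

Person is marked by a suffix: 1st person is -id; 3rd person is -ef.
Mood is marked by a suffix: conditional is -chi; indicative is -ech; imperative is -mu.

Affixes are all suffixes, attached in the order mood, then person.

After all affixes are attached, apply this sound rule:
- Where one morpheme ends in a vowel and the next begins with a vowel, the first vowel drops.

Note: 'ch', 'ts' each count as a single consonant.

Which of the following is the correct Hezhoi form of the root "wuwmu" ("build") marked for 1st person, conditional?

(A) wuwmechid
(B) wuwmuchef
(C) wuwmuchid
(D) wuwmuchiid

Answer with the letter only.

C

Attach mood conditional -chi → wuwmuchi.
Attach person 1st person -id → wuwmuchiid.
Apply vowel deletion: wuwmuchiid → wuwmuchid.
So the correct form is wuwmuchid, option (C).
(A) wuwmechid is wrong: it uses indicative instead of conditional for mood.
(B) wuwmuchef is wrong: it uses 3rd person instead of 1st person for person.
(D) wuwmuchiid is wrong: it fails to apply the sound rule(s).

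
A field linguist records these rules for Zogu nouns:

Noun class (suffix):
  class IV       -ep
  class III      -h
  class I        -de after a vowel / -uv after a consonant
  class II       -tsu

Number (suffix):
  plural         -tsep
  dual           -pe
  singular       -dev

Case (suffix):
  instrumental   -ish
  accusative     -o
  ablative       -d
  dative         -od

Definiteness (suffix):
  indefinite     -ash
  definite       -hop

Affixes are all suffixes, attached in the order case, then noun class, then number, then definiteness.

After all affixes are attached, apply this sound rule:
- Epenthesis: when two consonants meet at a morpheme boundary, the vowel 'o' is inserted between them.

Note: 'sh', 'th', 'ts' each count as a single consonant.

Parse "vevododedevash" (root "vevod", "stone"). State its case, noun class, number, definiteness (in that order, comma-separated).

accusative, class I, singular, indefinite

Segment: vevod-o-de-dev-ash.
case: -o → accusative.
noun class: -de/uv → class I.
number: -dev → singular.
definiteness: -ash → indefinite.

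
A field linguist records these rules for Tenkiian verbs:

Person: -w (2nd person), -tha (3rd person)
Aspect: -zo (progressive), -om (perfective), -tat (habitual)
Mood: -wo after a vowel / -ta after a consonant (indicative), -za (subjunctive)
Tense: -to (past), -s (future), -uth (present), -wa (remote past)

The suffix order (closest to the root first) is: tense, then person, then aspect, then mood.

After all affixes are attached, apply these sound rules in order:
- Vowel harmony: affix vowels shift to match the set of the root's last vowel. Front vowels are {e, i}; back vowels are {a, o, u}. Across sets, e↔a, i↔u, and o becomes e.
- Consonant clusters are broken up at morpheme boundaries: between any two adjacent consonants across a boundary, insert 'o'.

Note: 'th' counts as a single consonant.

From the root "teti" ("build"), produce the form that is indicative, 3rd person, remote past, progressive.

Attach tense remote past -wa → tetiwa.
Attach person 3rd person -tha → tetiwatha.
Attach aspect progressive -zo → tetiwathazo.
Attach mood indicative -wo (after vowel 'o') → tetiwathazowo.
Apply vowel harmony: tetiwathazowo → tetiwethezewe.
Epenthesis: no change.

tetiwethezewe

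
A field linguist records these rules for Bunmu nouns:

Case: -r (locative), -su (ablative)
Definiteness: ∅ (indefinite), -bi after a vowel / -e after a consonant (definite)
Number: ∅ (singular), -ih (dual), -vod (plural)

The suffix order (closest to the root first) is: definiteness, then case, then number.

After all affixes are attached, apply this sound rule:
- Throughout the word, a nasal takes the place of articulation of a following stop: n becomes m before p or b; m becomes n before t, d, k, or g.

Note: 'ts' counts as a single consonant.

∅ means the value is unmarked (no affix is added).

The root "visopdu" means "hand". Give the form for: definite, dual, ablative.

Attach definiteness definite -bi (after vowel 'u') → visopdubi.
Attach case ablative -su → visopdubisu.
Attach number dual -ih → visopdubisuih.
Nasal assimilation: no change.

visopdubisuih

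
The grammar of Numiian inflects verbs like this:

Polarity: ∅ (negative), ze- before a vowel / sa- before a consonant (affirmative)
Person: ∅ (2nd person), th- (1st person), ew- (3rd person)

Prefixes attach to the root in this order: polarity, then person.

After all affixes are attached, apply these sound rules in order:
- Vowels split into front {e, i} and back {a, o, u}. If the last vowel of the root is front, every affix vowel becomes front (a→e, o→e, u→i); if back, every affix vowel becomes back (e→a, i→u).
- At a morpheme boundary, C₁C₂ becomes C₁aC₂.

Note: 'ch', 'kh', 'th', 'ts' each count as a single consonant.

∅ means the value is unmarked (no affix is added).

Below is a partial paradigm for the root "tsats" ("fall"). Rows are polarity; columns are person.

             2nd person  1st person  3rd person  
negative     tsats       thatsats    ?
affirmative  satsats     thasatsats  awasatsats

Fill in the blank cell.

polarity = negative: zero marking, form stays tsats.
Attach person 3rd person ew- → ewtsats.
Apply vowel harmony: ewtsats → awtsats.
Apply epenthesis: awtsats → awatsats.

awatsats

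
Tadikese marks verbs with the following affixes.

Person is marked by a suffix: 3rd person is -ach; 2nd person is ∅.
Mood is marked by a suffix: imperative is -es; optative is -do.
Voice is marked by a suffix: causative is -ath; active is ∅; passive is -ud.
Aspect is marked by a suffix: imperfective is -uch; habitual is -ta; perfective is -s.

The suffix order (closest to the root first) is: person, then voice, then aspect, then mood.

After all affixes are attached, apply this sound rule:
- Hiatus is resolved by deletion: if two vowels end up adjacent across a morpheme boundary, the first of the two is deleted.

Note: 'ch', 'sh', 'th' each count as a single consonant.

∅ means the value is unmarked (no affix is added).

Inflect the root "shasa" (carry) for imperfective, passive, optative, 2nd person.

shasuduchdo

person = 2nd person: zero marking, form stays shasa.
Attach voice passive -ud → shasaud.
Attach aspect imperfective -uch → shasauduch.
Attach mood optative -do → shasauduchdo.
Apply vowel deletion: shasauduchdo → shasuduchdo.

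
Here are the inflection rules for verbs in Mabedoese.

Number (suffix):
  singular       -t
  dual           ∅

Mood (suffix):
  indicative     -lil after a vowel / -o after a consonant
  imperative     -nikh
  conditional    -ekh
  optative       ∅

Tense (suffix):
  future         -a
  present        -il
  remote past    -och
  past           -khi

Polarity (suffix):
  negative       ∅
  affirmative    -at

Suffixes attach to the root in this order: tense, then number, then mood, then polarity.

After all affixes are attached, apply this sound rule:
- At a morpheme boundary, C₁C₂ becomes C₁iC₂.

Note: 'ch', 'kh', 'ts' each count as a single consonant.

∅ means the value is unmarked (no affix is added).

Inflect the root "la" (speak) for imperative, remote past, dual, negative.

laochinikh

Attach tense remote past -och → laoch.
number = dual: zero marking, form stays laoch.
Attach mood imperative -nikh → laochnikh.
polarity = negative: zero marking, form stays laochnikh.
Apply epenthesis: laochnikh → laochinikh.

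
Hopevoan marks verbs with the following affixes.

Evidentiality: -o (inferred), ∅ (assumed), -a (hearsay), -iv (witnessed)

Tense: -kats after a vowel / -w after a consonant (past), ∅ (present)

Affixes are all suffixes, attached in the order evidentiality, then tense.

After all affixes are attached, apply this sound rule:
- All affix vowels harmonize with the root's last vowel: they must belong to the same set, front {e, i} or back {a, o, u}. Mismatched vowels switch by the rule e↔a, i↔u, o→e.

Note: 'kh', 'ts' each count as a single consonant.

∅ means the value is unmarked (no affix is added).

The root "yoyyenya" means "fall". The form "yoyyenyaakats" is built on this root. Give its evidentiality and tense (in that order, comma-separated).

Segment: yoyyenya-a-kats.
evidentiality: -a → hearsay.
tense: -kats/w → past.

hearsay, past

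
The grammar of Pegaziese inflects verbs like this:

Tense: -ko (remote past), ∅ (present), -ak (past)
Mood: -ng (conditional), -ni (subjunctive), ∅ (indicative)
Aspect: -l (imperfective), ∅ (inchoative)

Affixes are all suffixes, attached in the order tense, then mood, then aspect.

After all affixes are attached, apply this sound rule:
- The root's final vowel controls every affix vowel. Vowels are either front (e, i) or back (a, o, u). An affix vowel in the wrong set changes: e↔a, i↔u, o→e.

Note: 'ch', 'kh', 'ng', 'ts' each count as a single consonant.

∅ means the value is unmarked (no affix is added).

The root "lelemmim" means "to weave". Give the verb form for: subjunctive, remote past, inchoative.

lelemmimkeni

Attach tense remote past -ko → lelemmimko.
Attach mood subjunctive -ni → lelemmimkoni.
aspect = inchoative: zero marking, form stays lelemmimkoni.
Apply vowel harmony: lelemmimkoni → lelemmimkeni.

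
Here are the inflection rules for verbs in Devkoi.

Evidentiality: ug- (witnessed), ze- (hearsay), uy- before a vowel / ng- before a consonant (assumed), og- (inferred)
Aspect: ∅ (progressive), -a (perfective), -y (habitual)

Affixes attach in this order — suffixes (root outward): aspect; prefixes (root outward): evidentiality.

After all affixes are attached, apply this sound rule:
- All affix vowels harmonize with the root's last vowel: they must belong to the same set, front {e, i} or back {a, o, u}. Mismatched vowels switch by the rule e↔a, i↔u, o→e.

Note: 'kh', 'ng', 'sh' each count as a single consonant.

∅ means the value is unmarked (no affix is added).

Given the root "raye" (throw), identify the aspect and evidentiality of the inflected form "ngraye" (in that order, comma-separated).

progressive, assumed

Segment: ng-raye.
aspect: ∅ → progressive.
evidentiality: uy/ng- → assumed.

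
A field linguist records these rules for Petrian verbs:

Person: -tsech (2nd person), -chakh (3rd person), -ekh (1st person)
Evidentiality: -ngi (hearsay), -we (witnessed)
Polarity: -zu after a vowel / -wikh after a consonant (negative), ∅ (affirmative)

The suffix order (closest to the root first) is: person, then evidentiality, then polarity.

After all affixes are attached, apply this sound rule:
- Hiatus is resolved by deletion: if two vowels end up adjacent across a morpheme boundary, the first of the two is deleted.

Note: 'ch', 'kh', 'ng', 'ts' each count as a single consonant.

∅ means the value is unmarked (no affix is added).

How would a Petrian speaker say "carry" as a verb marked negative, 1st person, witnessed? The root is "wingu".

wingekhwezu

Attach person 1st person -ekh → winguekh.
Attach evidentiality witnessed -we → winguekhwe.
Attach polarity negative -zu (after vowel 'e') → winguekhwezu.
Apply vowel deletion: winguekhwezu → wingekhwezu.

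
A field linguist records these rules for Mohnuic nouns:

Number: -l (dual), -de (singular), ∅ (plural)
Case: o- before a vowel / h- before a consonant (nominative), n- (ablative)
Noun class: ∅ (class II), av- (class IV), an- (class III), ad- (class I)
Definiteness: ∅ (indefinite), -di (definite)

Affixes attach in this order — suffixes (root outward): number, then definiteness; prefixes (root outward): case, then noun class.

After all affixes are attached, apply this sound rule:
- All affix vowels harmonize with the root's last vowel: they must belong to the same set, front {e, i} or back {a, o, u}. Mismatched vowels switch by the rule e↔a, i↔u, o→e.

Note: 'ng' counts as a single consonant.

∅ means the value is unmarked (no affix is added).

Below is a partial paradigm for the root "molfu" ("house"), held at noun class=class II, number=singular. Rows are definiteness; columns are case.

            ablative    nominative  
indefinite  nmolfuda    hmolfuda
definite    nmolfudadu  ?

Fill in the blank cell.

Attach case nominative h- (before consonant 'm') → hmolfu.
noun class = class II: zero marking, form stays hmolfu.
Attach number singular -de → hmolfude.
Attach definiteness definite -di → hmolfudedi.
Apply vowel harmony: hmolfudedi → hmolfudadu.

hmolfudadu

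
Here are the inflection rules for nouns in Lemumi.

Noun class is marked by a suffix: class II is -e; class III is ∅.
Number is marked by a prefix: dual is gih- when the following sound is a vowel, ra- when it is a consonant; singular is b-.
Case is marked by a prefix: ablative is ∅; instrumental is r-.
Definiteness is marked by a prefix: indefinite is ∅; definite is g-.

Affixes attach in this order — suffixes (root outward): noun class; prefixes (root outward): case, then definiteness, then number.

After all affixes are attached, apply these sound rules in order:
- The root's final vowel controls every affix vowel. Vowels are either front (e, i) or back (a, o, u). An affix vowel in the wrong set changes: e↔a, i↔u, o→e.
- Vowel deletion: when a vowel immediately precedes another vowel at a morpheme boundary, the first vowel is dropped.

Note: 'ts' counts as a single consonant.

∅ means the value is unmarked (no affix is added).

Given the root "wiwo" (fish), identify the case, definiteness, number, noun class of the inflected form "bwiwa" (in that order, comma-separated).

ablative, indefinite, singular, class II

Segment: b-wiwo-e.
case: ∅ → ablative.
definiteness: ∅ → indefinite.
number: b- → singular.
noun class: -e → class II.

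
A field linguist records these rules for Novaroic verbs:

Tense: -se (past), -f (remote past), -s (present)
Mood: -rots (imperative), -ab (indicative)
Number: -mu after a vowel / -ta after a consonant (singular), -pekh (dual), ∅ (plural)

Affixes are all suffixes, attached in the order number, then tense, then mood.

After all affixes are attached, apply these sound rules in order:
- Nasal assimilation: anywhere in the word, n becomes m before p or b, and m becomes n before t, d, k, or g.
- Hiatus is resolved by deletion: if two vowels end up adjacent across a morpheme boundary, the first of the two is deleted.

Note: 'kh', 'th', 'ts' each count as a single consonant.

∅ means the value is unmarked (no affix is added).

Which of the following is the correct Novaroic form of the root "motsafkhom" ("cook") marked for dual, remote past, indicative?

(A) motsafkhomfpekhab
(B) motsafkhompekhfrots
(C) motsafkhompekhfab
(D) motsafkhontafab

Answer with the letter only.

Attach number dual -pekh → motsafkhompekh.
Attach tense remote past -f → motsafkhompekhf.
Attach mood indicative -ab → motsafkhompekhfab.
Nasal assimilation: no change.
Vowel deletion: no change.
So the correct form is motsafkhompekhfab, option (C).
(B) motsafkhompekhfrots is wrong: it uses imperative instead of indicative for mood.
(A) motsafkhomfpekhab is wrong: it has the affixes in the wrong order.
(D) motsafkhontafab is wrong: it uses singular instead of dual for number.

C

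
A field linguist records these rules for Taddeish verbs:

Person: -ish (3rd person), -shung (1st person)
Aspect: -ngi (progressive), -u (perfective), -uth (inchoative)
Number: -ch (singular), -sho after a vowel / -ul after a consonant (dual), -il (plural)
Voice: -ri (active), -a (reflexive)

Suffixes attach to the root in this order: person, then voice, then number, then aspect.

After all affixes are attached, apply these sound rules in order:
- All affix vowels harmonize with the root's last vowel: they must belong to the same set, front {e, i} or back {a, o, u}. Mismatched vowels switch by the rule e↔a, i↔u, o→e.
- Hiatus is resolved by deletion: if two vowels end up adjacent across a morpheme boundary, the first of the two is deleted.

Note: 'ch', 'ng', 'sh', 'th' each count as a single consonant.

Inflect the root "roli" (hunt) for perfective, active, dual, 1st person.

Attach person 1st person -shung → rolishung.
Attach voice active -ri → rolishungri.
Attach number dual -sho (after vowel 'i') → rolishungrisho.
Attach aspect perfective -u → rolishungrishou.
Apply vowel harmony: rolishungrishou → rolishingrishei.
Apply vowel deletion: rolishingrishei → rolishingrishi.

rolishingrishi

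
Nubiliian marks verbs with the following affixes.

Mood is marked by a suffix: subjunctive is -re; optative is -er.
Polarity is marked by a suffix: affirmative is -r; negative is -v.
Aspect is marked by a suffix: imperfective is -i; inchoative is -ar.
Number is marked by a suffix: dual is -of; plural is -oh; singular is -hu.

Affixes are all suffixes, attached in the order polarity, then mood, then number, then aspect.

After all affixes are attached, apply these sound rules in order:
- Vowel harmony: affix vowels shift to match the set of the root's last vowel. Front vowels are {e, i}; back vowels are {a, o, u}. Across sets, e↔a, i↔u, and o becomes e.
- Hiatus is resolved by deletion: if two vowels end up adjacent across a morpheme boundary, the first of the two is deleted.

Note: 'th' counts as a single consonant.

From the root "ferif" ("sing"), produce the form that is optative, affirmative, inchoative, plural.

ferifrereher

Attach polarity affirmative -r → ferifr.
Attach mood optative -er → ferifrer.
Attach number plural -oh → ferifreroh.
Attach aspect inchoative -ar → ferifrerohar.
Apply vowel harmony: ferifrerohar → ferifrereher.
Vowel deletion: no change.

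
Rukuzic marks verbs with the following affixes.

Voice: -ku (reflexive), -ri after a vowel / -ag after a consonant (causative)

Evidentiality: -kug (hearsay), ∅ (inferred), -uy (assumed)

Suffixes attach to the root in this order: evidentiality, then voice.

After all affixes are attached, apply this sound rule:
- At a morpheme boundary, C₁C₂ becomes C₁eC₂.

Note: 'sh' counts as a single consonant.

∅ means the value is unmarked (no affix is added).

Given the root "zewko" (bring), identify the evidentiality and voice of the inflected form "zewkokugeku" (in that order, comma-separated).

Segment: zewko-kug-ku.
evidentiality: -kug → hearsay.
voice: -ku → reflexive.

hearsay, reflexive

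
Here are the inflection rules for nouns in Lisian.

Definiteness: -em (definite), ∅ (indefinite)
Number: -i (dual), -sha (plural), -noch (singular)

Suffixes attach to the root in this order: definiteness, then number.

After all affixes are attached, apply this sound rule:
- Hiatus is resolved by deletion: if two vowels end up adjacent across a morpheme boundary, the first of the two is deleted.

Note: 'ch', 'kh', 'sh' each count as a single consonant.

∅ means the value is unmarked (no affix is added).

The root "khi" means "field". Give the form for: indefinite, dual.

khi

definiteness = indefinite: zero marking, form stays khi.
Attach number dual -i → khii.
Apply vowel deletion: khii → khi.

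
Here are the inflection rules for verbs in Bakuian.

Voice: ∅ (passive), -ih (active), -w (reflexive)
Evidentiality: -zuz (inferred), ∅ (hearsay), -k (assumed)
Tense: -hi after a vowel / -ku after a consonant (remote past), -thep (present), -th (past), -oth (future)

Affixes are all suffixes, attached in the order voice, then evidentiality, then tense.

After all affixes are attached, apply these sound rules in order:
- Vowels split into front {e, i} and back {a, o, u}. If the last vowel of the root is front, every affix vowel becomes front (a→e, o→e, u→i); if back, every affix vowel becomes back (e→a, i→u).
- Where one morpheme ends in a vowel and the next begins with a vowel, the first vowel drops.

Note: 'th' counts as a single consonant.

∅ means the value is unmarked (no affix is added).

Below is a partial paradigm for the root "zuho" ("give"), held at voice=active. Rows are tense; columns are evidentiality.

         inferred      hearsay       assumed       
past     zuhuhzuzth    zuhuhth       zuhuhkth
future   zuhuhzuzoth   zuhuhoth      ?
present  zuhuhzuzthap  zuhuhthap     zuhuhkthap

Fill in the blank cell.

zuhuhkoth

Attach voice active -ih → zuhoih.
Attach evidentiality assumed -k → zuhoihk.
Attach tense future -oth → zuhoihkoth.
Apply vowel harmony: zuhoihkoth → zuhouhkoth.
Apply vowel deletion: zuhouhkoth → zuhuhkoth.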